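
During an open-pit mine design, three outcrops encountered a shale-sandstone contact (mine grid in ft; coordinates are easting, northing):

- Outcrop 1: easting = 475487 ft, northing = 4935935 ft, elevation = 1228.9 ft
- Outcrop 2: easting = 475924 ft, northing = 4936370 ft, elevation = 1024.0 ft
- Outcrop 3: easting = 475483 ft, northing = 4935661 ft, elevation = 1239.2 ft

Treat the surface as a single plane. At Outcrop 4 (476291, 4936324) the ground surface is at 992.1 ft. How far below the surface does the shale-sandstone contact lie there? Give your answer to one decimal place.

127.3 ft

Let the plane be z = a·easting + b·northing + c.
Outcrop 2−Outcrop 1: 437a + 435b = −204.9;  Outcrop 3−Outcrop 1: −4a − 274b = 10.3.
Solving gives a = −0.437821827, b = −0.031199681.
Then c = 1228.9 − a·475487 − b·4935935 = 363407.09.
At (476291, 4936324): z_contact = −208530.60 − 154011.74 + 363407.09 = 864.75 ft.
Depth below ground = 992.1 − 864.75 = 127.3 ft.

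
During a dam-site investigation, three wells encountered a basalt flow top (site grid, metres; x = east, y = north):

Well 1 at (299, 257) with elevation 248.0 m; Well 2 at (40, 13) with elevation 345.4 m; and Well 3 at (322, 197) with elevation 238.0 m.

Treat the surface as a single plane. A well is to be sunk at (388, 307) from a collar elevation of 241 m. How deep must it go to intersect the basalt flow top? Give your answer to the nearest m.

27 m

Let the plane be z = a·x + b·y + c.
Well 2−Well 1: −259a − 244b = 97.4;  Well 3−Well 1: 23a − 60b = −10.
Solving gives a = −0.39164, b = 0.01654.
Then c = 248 − a·299 − b·257 = 360.85.
At (388, 307): z_contact = −152.0 + 5.1 + 360.85 = 214.0 m.
Depth below ground = 241 − 214.0 = 27 m.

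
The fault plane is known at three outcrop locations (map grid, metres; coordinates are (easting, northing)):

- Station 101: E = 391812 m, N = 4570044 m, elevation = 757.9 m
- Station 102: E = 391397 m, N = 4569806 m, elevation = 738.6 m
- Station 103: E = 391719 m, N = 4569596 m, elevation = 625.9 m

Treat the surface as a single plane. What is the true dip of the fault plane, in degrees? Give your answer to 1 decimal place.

19.4°

Two edge vectors: Station 101→Station 102 = (-415, -238, -19.3), Station 101→Station 103 = (-93, -448, -132).
Normal n = (Station 101→Station 102) × (Station 101→Station 103) = (22769.6, -52985.1, 163786).
So ∂z/∂E = −n_x/n_z = −0.13902 and ∂z/∂N = −n_y/n_z = 0.32350.
Gradient magnitude |∇z| = √(a² + b²) = √(0.01933 + 0.10465) = 0.35211.
True dip = arctan(0.35211) = 19.4°, dipping toward SSE (azimuth ≈ 157°).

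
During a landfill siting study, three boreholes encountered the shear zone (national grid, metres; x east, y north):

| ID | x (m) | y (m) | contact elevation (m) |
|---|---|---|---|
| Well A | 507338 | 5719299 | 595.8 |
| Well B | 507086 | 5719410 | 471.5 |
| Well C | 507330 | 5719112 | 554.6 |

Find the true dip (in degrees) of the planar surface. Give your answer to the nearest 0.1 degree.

Two edge vectors: Well A→Well B = (-252, 111, -124.3), Well A→Well C = (-8, -187, -41.2).
Normal n = (Well A→Well B) × (Well A→Well C) = (-27817.3, -9388, 48012).
So ∂z/∂x = −n_x/n_z = 0.57938 and ∂z/∂y = −n_y/n_z = 0.19553.
Gradient magnitude |∇z| = √(a² + b²) = √(0.33568 + 0.03823) = 0.61149.
True dip = arctan(0.61149) = 31.4°, dipping toward WSW (azimuth ≈ 251°).

31.4°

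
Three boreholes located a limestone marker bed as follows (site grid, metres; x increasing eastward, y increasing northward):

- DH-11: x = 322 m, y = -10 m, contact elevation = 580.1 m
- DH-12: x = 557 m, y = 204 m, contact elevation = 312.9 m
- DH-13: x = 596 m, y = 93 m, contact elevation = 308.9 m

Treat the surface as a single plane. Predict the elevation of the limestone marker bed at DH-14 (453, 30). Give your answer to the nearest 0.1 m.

Two edge vectors: DH-11→DH-12 = (235, 214, -267.2), DH-11→DH-13 = (274, 103, -271.2).
Normal n = (DH-11→DH-12) × (DH-11→DH-13) = (-30515.2, -9480.8, -34431).
So ∂z/∂x = −n_x/n_z = −0.88627 and ∂z/∂y = −n_y/n_z = −0.27536.
Intercept c from DH-11: 580.1 + 285.38 − 2.75 = 862.73.
At (453, 30): z = −401.5 − 8.3 + 862.73 = 453.0 m.

453.0 m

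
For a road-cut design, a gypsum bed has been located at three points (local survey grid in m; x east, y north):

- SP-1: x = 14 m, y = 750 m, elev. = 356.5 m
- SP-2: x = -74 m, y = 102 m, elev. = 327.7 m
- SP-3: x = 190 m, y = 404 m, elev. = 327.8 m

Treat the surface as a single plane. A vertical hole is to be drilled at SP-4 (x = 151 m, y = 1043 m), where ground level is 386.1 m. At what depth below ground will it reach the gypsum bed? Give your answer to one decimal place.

22.4 m

Two edge vectors: SP-1→SP-2 = (-88, -648, -28.8), SP-1→SP-3 = (176, -346, -28.7).
Normal n = (SP-1→SP-2) × (SP-1→SP-3) = (8632.8, -7594.4, 144496).
So ∂z/∂x = −n_x/n_z = −0.059744 and ∂z/∂y = −n_y/n_z = 0.052558.
Intercept c from SP-1: 356.5 + 0.84 − 39.42 = 317.92.
At (151, 1043): z_contact = −9.02 + 54.82 + 317.92 = 363.71 m.
Depth below ground = 386.1 − 363.71 = 22.4 m.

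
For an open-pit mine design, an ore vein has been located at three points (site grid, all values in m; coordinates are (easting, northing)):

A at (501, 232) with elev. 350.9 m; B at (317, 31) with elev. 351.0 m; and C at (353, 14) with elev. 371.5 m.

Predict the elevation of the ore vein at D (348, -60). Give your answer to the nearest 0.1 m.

396.5 m

Two edge vectors: A→B = (-184, -201, 0.1), A→C = (-148, -218, 20.6).
Normal n = (A→B) × (A→C) = (-4118.8, 3775.6, 10364).
So ∂z/∂E = −n_x/n_z = 0.39741 and ∂z/∂N = −n_y/n_z = −0.36430.
Intercept c from A: 350.9 − 199.10 + 84.52 = 236.31.
At (348, -60): z = 138.3 + 21.9 + 236.31 = 396.5 m.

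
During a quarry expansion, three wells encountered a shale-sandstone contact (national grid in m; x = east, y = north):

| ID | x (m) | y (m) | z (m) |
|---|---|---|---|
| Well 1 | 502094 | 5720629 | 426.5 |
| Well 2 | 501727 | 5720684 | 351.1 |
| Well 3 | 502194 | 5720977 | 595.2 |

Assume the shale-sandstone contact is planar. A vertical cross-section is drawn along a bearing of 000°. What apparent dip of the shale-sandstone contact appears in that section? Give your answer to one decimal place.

Let the plane be z = a·x + b·y + c.
Well 2−Well 1: −367a + 55b = −75.4;  Well 3−Well 1: 100a + 348b = 168.7.
Solving gives a = 0.26662, b = 0.40816.
Unit vector along 000° is (sin 0°, cos 0°) = (0.0000, 1.0000).
Slope in that direction = a·(0.0000) + b·(1.0000) = 0.40816.
Apparent dip = arctan|0.40816| = 22.2° (true dip is 26.0°, so apparent ≤ true as expected).

22.2°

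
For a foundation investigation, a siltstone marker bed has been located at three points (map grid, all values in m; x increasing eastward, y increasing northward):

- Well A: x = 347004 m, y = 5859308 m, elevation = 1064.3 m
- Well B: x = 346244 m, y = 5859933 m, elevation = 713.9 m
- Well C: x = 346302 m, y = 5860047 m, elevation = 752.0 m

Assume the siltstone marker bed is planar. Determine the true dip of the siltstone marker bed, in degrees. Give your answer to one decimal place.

Let the plane be z = a·x + b·y + c.
Well B−Well A: −760a + 625b = −350.4;  Well C−Well A: −702a + 739b = −312.3.
Solving gives a = 0.51882, b = 0.07025.
Gradient magnitude |∇z| = √(a² + b²) = √(0.26918 + 0.00493) = 0.52356.
True dip = arctan(0.52356) = 27.6°, dipping toward W (azimuth ≈ 262°).

27.6°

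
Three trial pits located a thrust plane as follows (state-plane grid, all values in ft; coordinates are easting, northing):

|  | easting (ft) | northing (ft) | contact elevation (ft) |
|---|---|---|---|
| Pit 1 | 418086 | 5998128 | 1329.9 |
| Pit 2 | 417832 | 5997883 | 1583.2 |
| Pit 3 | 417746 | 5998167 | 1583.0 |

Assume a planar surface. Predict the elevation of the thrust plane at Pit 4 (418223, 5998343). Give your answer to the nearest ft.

1174 ft

Two edge vectors: Pit 1→Pit 2 = (-254, -245, 253.3), Pit 1→Pit 3 = (-340, 39, 253.1).
Normal n = (Pit 1→Pit 2) × (Pit 1→Pit 3) = (-71888.2, -21834.6, -93206).
So ∂z/∂easting = −n_x/n_z = −0.77128296 and ∂z/∂northing = −n_y/n_z = −0.23426174.
Intercept c from Pit 1: 1329.9 + 322462.61 + 1405131.92 = 1728924.43.
At (418223, 5998343): z = −322568.3 − 1405182.3 + 1728924.43 = 1173.9 ft.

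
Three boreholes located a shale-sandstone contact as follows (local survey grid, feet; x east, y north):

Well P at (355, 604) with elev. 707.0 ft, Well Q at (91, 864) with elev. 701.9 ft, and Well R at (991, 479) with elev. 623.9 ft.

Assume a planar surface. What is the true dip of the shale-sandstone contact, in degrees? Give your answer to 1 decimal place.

Two edge vectors: Well P→Well Q = (-264, 260, -5.1), Well P→Well R = (636, -125, -83.1).
Normal n = (Well P→Well Q) × (Well P→Well R) = (-22243.5, -25182, -132360).
So ∂z/∂x = −n_x/n_z = −0.16805 and ∂z/∂y = −n_y/n_z = −0.19025.
Gradient magnitude |∇z| = √(a² + b²) = √(0.02824 + 0.03620) = 0.25385.
True dip = arctan(0.25385) = 14.2°, dipping toward NE (azimuth ≈ 041°).

14.2°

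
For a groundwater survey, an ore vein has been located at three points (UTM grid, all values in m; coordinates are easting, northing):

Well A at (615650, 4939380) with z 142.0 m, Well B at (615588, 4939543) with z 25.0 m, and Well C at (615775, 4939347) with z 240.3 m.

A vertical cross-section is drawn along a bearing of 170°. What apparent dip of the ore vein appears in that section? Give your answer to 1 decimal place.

29.8°

Two edge vectors: Well A→Well B = (-62, 163, -117), Well A→Well C = (125, -33, 98.3).
Normal n = (Well A→Well B) × (Well A→Well C) = (12161.9, -8530.4, -18329).
So ∂z/∂easting = −n_x/n_z = 0.66353 and ∂z/∂northing = −n_y/n_z = −0.46540.
Unit vector along 170° is (sin 170°, cos 170°) = (0.1736, -0.9848).
Slope in that direction = a·(0.1736) + b·(-0.9848) = 0.57356.
Apparent dip = arctan|0.57356| = 29.8° (true dip is 39.0°, so apparent ≤ true as expected).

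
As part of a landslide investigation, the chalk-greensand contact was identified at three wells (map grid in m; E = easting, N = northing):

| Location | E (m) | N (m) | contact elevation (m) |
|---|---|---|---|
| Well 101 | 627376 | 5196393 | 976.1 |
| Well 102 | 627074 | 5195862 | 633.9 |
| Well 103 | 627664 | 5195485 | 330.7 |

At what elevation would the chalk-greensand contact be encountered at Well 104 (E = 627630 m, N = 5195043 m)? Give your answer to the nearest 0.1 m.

29.6 m

Two edge vectors: Well 101→Well 102 = (-302, -531, -342.2), Well 101→Well 103 = (288, -908, -645.4).
Normal n = (Well 101→Well 102) × (Well 101→Well 103) = (31989.8, -293464.4, 427144).
So ∂z/∂E = −n_x/n_z = −0.074892308 and ∂z/∂N = −n_y/n_z = 0.687038563.
Intercept c from Well 101: 976.1 + 46985.64 − 3570122.38 = −3522160.64.
At (627630, 5195043): z = −47004.7 + 3569194.9 − 3522160.64 = 29.6 m.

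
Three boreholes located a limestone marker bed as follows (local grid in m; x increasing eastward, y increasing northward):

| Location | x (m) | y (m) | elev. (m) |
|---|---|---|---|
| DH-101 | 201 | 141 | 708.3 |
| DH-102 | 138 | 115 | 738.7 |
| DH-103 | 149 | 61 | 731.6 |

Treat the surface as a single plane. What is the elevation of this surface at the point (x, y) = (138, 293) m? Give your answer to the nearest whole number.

744 m

Two edge vectors: DH-101→DH-102 = (-63, -26, 30.4), DH-101→DH-103 = (-52, -80, 23.3).
Normal n = (DH-101→DH-102) × (DH-101→DH-103) = (1826.2, -112.9, 3688).
So ∂z/∂x = −n_x/n_z = −0.49517 and ∂z/∂y = −n_y/n_z = 0.03061.
Intercept c from DH-101: 708.3 + 99.53 − 4.32 = 803.51.
At (138, 293): z = −68.3 + 9.0 + 803.51 = 744.1 m.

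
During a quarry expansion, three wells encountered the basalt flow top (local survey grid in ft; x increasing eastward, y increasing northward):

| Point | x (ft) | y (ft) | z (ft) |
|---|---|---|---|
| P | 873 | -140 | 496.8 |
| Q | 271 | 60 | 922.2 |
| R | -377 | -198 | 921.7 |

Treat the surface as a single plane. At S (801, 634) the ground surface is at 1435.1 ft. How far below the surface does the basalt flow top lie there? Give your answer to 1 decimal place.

160.9 ft

Two edge vectors: P→Q = (-602, 200, 425.4), P→R = (-1250, -58, 424.9).
Normal n = (P→Q) × (P→R) = (109653.2, -275960.2, 284916).
So ∂z/∂x = −n_x/n_z = −0.38486 and ∂z/∂y = −n_y/n_z = 0.96857.
Intercept c from P: 496.8 + 335.98 + 135.60 = 968.38.
At (801, 634): z_contact = −308.27 + 614.07 + 968.38 = 1274.18 ft.
Depth below ground = 1435.1 − 1274.18 = 160.9 ft.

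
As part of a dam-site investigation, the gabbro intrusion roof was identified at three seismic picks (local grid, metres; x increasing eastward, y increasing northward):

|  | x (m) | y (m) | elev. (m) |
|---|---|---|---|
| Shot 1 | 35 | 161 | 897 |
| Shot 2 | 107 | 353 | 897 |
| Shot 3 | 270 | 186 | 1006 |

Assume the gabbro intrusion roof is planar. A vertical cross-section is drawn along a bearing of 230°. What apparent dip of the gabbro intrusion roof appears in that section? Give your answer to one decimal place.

14.2°

Two edge vectors: Shot 1→Shot 2 = (72, 192, 0), Shot 1→Shot 3 = (235, 25, 109).
Normal n = (Shot 1→Shot 2) × (Shot 1→Shot 3) = (20928, -7848, -43320).
So ∂z/∂x = −n_x/n_z = 0.48310 and ∂z/∂y = −n_y/n_z = −0.18116.
Unit vector along 230° is (sin 230°, cos 230°) = (-0.7660, -0.6428).
Slope in that direction = a·(-0.7660) + b·(-0.6428) = −0.25363.
Apparent dip = arctan|0.25363| = 14.2° (true dip is 27.3°, so apparent ≤ true as expected).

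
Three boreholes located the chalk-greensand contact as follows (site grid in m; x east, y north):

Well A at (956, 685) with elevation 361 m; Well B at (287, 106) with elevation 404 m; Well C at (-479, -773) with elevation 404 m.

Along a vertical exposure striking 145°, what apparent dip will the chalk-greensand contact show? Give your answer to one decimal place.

Let the plane be z = a·x + b·y + c.
Well B−Well A: −669a − 579b = 43;  Well C−Well A: −1435a − 1458b = 43.
Solving gives a = −0.26150, b = 0.22789.
Unit vector along 145° is (sin 145°, cos 145°) = (0.5736, -0.8192).
Slope in that direction = a·(0.5736) + b·(-0.8192) = −0.33667.
Apparent dip = arctan|0.33667| = 18.6° (true dip is 19.1°, so apparent ≤ true as expected).

18.6°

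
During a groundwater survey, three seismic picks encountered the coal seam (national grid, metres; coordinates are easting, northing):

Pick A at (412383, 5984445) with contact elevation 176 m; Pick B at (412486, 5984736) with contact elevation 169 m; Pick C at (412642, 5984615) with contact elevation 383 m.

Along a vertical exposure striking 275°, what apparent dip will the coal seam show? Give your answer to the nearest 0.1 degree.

47.5°

Two edge vectors: Pick A→Pick B = (103, 291, -7), Pick A→Pick C = (259, 170, 207).
Normal n = (Pick A→Pick B) × (Pick A→Pick C) = (61427, -23134, -57859).
So ∂z/∂easting = −n_x/n_z = 1.06167 and ∂z/∂northing = −n_y/n_z = −0.39983.
Unit vector along 275° is (sin 275°, cos 275°) = (-0.9962, 0.0872).
Slope in that direction = a·(-0.9962) + b·(0.0872) = −1.09248.
Apparent dip = arctan|1.09248| = 47.5° (true dip is 48.6°, so apparent ≤ true as expected).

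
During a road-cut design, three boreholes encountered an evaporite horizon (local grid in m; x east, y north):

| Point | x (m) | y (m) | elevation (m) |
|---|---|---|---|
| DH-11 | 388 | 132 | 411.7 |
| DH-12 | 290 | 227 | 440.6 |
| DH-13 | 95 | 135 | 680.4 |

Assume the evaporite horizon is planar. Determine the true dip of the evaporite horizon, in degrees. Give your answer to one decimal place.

48.5°

Let the plane be z = a·x + b·y + c.
DH-12−DH-11: −98a + 95b = 28.9;  DH-13−DH-11: −293a + 3b = 268.7.
Solving gives a = −0.92371, b = −0.64867.
Gradient magnitude |∇z| = √(a² + b²) = √(0.85323 + 0.42077) = 1.12872.
True dip = arctan(1.12872) = 48.5°, dipping toward NE (azimuth ≈ 055°).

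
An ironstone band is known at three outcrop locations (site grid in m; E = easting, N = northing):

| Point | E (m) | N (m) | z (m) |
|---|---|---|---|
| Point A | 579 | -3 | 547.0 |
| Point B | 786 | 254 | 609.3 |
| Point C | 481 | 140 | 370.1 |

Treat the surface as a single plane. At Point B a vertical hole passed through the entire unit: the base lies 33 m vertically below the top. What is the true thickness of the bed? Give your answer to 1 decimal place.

Two edge vectors: Point A→Point B = (207, 257, 62.3), Point A→Point C = (-98, 143, -176.9).
Normal n = (Point A→Point B) × (Point A→Point C) = (-54372.2, 30512.9, 54787).
So ∂z/∂E = −n_x/n_z = 0.99243 and ∂z/∂N = −n_y/n_z = −0.55694.
|∇z| = √(a²+b²) = 1.13802, so dip δ = arctan(1.13802) = 48.69°.
True thickness = vertical thickness × cos δ = 33 × cos 48.69° = 21.8 m.

21.8 m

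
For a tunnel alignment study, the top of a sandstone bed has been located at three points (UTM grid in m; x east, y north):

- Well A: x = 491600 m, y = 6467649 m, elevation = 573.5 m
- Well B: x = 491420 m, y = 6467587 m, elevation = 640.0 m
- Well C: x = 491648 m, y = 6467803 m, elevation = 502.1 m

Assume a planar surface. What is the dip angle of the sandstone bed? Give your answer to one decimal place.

24.5°

Two edge vectors: Well A→Well B = (-180, -62, 66.5), Well A→Well C = (48, 154, -71.4).
Normal n = (Well A→Well B) × (Well A→Well C) = (-5814.2, -9660, -24744).
So ∂z/∂x = −n_x/n_z = −0.23497 and ∂z/∂y = −n_y/n_z = −0.39040.
Gradient magnitude |∇z| = √(a² + b²) = √(0.05521 + 0.15241) = 0.45566.
True dip = arctan(0.45566) = 24.5°, dipping toward NNE (azimuth ≈ 031°).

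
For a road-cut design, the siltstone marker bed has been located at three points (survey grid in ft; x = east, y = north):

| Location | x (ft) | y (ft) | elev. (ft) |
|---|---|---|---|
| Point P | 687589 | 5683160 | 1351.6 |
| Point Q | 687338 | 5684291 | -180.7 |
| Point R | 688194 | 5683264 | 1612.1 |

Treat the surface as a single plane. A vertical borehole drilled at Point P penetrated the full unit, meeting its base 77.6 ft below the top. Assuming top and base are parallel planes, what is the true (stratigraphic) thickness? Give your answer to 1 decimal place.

45.7 ft

Two edge vectors: Point P→Point Q = (-251, 1131, -1532.3), Point P→Point R = (605, 104, 260.5).
Normal n = (Point P→Point Q) × (Point P→Point R) = (453984.7, -861656, -710359).
So ∂z/∂x = −n_x/n_z = 0.63909 and ∂z/∂y = −n_y/n_z = −1.21299.
|∇z| = √(a²+b²) = 1.37105, so dip δ = arctan(1.37105) = 53.89°.
True thickness = vertical thickness × cos δ = 77.6 × cos 53.89° = 45.7 ft.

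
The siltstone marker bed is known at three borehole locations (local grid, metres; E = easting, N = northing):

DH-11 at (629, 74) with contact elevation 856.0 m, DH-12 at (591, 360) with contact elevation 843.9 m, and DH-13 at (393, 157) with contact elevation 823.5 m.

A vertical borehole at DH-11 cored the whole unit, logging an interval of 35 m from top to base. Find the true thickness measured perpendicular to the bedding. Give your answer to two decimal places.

34.70 m

Two edge vectors: DH-11→DH-12 = (-38, 286, -12.1), DH-11→DH-13 = (-236, 83, -32.5).
Normal n = (DH-11→DH-12) × (DH-11→DH-13) = (-8290.7, 1620.6, 64342).
So ∂z/∂E = −n_x/n_z = 0.12885 and ∂z/∂N = −n_y/n_z = −0.02519.
|∇z| = √(a²+b²) = 0.13129, so dip δ = arctan(0.13129) = 7.48°.
True thickness = vertical thickness × cos δ = 35 × cos 7.48° = 34.70 m.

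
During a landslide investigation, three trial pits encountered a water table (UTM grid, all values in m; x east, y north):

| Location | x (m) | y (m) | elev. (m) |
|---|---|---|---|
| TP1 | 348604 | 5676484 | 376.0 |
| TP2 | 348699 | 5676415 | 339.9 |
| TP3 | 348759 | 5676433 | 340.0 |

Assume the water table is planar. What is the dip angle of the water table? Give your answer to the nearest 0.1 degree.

21.2°

Let the plane be z = a·x + b·y + c.
TP2−TP1: 95a − 69b = −36.1;  TP3−TP1: 155a − 51b = −36.
Solving gives a = −0.10990, b = 0.37188.
Gradient magnitude |∇z| = √(a² + b²) = √(0.01208 + 0.13829) = 0.38778.
True dip = arctan(0.38778) = 21.2°, dipping toward SSE (azimuth ≈ 164°).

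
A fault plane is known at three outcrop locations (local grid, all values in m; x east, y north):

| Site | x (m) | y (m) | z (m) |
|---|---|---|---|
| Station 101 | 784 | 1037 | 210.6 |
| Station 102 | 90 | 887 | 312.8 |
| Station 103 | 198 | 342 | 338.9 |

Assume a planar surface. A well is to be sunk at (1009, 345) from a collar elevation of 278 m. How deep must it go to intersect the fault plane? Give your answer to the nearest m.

Let the plane be z = a·x + b·y + c.
Station 102−Station 101: −694a − 150b = 102.2;  Station 103−Station 101: −586a − 695b = 128.3.
Solving gives a = −0.13129, b = −0.07391.
Then c = 210.6 − a·784 − b·1037 = 390.17.
At (1009, 345): z_contact = −132.5 − 25.5 + 390.17 = 232.2 m.
Depth below ground = 278 − 232.2 = 46 m.

46 m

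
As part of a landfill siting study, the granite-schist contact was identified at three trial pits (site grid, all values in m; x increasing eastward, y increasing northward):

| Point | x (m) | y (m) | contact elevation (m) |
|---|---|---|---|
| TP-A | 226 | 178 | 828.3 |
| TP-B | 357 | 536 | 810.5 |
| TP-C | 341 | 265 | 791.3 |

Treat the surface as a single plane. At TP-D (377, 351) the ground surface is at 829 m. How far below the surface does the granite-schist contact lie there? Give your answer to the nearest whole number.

Two edge vectors: TP-A→TP-B = (131, 358, -17.8), TP-A→TP-C = (115, 87, -37).
Normal n = (TP-A→TP-B) × (TP-A→TP-C) = (-11697.4, 2800, -29773).
So ∂z/∂x = −n_x/n_z = −0.39289 and ∂z/∂y = −n_y/n_z = 0.09404.
Intercept c from TP-A: 828.3 + 88.79 − 16.74 = 900.35.
At (377, 351): z_contact = −148.1 + 33.0 + 900.35 = 785.2 m.
Depth below ground = 829 − 785.2 = 44 m.

44 m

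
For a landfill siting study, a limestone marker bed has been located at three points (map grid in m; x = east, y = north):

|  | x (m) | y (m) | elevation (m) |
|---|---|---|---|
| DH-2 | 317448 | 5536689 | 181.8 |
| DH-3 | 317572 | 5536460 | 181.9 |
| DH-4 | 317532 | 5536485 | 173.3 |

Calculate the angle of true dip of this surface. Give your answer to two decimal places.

20.25°

Let the plane be z = a·x + b·y + c.
DH-3−DH-2: 124a − 229b = 0.1;  DH-4−DH-2: 84a − 204b = −8.5.
Solving gives a = 0.32457, b = 0.17531.
Gradient magnitude |∇z| = √(a² + b²) = √(0.10535 + 0.03073) = 0.36889.
True dip = arctan(0.36889) = 20.25°, dipping toward WSW (azimuth ≈ 242°).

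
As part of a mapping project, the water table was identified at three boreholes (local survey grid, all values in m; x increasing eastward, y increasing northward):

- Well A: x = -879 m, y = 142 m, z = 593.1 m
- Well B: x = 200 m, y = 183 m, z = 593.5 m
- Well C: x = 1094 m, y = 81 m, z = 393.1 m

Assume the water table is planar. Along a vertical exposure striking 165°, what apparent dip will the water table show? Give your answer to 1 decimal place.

Let the plane be z = a·x + b·y + c.
Well B−Well A: 1079a + 41b = 0.4;  Well C−Well A: 1973a − 61b = −200.
Solving gives a = −0.05573, b = 1.47629.
Unit vector along 165° is (sin 165°, cos 165°) = (0.2588, -0.9659).
Slope in that direction = a·(0.2588) + b·(-0.9659) = −1.44041.
Apparent dip = arctan|1.44041| = 55.2° (true dip is 55.9°, so apparent ≤ true as expected).

55.2°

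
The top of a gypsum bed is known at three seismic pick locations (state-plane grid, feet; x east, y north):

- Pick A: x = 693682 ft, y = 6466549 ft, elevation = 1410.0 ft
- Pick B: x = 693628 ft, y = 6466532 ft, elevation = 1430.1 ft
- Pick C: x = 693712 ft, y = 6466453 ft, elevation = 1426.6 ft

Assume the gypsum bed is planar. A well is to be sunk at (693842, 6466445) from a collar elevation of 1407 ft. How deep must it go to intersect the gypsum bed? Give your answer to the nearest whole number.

Let the plane be z = a·x + b·y + c.
Pick B−Pick A: −54a − 17b = 20.1;  Pick C−Pick A: 30a − 96b = 16.6.
Solving gives a = −0.28932209, b = −0.26332982.
Then c = 1410 − a·693682 − b·6466549 = 1904942.72.
At (693842, 6466445): z_contact = −200743.8 − 1702807.8 + 1904942.72 = 1391.1 ft.
Depth below ground = 1407 − 1391.1 = 16 ft.

16 ft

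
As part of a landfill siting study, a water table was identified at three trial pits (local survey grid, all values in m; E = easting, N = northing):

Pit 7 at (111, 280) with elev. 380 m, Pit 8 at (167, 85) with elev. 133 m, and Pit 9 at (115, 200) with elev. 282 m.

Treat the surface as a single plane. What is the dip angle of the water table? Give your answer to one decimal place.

50.9°

Let the plane be z = a·E + b·N + c.
Pit 8−Pit 7: 56a − 195b = −247;  Pit 9−Pit 7: 4a − 80b = −98.
Solving gives a = −0.17568, b = 1.21622.
Gradient magnitude |∇z| = √(a² + b²) = √(0.03086 + 1.47918) = 1.22884.
True dip = arctan(1.22884) = 50.9°, dipping toward S (azimuth ≈ 172°).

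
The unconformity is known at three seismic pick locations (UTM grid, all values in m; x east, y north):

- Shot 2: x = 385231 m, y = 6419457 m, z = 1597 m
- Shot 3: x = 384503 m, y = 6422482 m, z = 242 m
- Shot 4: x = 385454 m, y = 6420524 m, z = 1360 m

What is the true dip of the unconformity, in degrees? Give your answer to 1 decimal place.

30.9°

Let the plane be z = a·x + b·y + c.
Shot 3−Shot 2: −728a + 3025b = −1355;  Shot 4−Shot 2: 223a + 1067b = −237.
Solving gives a = 0.50219, b = −0.32708.
Gradient magnitude |∇z| = √(a² + b²) = √(0.25220 + 0.10698) = 0.59931.
True dip = arctan(0.59931) = 30.9°, dipping toward WNW (azimuth ≈ 303°).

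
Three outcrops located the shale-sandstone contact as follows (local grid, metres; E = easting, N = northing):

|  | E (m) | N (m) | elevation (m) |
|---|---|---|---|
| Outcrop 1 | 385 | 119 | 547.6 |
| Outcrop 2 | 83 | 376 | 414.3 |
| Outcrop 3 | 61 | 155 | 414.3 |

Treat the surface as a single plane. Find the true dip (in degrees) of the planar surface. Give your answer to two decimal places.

22.24°

Let the plane be z = a·E + b·N + c.
Outcrop 2−Outcrop 1: −302a + 257b = −133.3;  Outcrop 3−Outcrop 1: −324a + 36b = −133.3.
Solving gives a = 0.40692, b = −0.04051.
Gradient magnitude |∇z| = √(a² + b²) = √(0.16558 + 0.00164) = 0.40893.
True dip = arctan(0.40893) = 22.24°, dipping toward W (azimuth ≈ 276°).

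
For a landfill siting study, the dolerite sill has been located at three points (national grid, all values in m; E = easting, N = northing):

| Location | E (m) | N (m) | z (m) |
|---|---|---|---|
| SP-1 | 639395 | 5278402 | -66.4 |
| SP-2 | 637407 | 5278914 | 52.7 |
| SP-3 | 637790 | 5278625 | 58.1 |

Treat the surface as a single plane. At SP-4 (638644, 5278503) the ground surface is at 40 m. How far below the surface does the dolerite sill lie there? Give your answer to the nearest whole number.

Let the plane be z = a·E + b·N + c.
SP-2−SP-1: −1988a + 512b = 119.1;  SP-3−SP-1: −1605a + 223b = 124.5.
Solving gives a = −0.09825889, b = −0.14890365.
Then c = -66.4 − a·639395 − b·5278402 = 848733.14.
At (638644, 5278503): z_contact = −62752.4 − 785988.3 + 848733.14 = -7.6 m.
Depth below ground = 40 − (-7.6) = 48 m.

48 m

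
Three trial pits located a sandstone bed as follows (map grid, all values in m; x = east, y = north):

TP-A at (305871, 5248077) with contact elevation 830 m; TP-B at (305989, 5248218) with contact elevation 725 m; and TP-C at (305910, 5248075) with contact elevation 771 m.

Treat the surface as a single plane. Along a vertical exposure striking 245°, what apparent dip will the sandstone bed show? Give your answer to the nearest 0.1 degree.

Let the plane be z = a·x + b·y + c.
TP-B−TP-A: 118a + 141b = −105;  TP-C−TP-A: 39a − 2b = −59.
Solving gives a = −1.48718, b = 0.49991.
Unit vector along 245° is (sin 245°, cos 245°) = (-0.9063, -0.4226).
Slope in that direction = a·(-0.9063) + b·(-0.4226) = 1.13657.
Apparent dip = arctan|1.13657| = 48.7° (true dip is 57.5°, so apparent ≤ true as expected).

48.7°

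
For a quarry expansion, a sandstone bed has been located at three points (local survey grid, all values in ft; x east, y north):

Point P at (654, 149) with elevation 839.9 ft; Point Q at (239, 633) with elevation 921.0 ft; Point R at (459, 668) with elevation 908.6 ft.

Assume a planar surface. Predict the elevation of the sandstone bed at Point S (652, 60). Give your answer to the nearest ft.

831 ft

Let the plane be z = a·x + b·y + c.
Point Q−Point P: −415a + 484b = 81.1;  Point R−Point P: −195a + 519b = 68.7.
Solving gives a = −0.07306, b = 0.10492.
Then c = 839.9 − a·654 − b·149 = 872.05.
At (652, 60): z = −47.6 + 6.3 + 872.05 = 830.7 ft.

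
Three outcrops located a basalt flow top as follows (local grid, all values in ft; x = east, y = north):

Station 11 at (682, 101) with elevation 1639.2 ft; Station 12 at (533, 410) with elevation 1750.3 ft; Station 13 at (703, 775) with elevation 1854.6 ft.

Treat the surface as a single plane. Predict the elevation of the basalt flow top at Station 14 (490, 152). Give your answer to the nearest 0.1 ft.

Let the plane be z = a·x + b·y + c.
Station 12−Station 11: −149a + 309b = 111.1;  Station 13−Station 11: 21a + 674b = 215.4.
Solving gives a = −0.07785, b = 0.32201.
Then c = 1639.2 − a·682 − b·101 = 1659.77.
At (490, 152): z = −38.1 + 48.9 + 1659.77 = 1670.6 ft.

1670.6 ft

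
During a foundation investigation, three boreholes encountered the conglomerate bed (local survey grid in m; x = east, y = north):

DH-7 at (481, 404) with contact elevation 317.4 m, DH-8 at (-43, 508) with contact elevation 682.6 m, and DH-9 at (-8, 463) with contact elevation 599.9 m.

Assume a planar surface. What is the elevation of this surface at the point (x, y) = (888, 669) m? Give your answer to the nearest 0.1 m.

Let the plane be z = a·x + b·y + c.
DH-8−DH-7: −524a + 104b = 365.2;  DH-9−DH-7: −489a + 59b = 282.5.
Solving gives a = −0.39284, b = 1.53224.
Then c = 317.4 − a·481 − b·404 = −112.67.
At (888, 669): z = −348.8 + 1025.1 − 112.67 = 563.6 m.

563.6 m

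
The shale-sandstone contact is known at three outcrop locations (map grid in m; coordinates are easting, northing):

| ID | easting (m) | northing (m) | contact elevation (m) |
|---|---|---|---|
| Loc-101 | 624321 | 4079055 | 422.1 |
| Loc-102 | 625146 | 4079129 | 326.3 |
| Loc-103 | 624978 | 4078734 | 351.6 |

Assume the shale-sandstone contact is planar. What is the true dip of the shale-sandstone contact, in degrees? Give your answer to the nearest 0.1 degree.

6.6°

Let the plane be z = a·easting + b·northing + c.
Loc-102−Loc-101: 825a + 74b = −95.8;  Loc-103−Loc-101: 657a − 321b = −70.5.
Solving gives a = −0.11475, b = −0.01524.
Gradient magnitude |∇z| = √(a² + b²) = √(0.01317 + 0.00023) = 0.11576.
True dip = arctan(0.11576) = 6.6°, dipping toward E (azimuth ≈ 082°).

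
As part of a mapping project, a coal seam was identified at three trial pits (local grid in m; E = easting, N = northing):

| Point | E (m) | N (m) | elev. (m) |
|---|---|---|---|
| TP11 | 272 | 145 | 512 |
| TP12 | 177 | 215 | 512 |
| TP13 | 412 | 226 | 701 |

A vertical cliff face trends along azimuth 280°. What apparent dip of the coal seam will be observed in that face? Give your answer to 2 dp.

29.53°

Let the plane be z = a·E + b·N + c.
TP12−TP11: −95a + 70b = 0;  TP13−TP11: 140a + 81b = 189.
Solving gives a = 0.75622, b = 1.02629.
Unit vector along 280° is (sin 280°, cos 280°) = (-0.9848, 0.1736).
Slope in that direction = a·(-0.9848) + b·(0.1736) = −0.56651.
Apparent dip = arctan|0.56651| = 29.53° (true dip is 51.9°, so apparent ≤ true as expected).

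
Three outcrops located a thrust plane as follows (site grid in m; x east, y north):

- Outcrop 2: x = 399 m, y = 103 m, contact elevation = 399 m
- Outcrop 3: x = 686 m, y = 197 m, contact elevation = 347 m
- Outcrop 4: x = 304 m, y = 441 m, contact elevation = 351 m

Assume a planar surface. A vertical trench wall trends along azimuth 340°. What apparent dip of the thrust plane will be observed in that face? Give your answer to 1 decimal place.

Two edge vectors: Outcrop 2→Outcrop 3 = (287, 94, -52), Outcrop 2→Outcrop 4 = (-95, 338, -48).
Normal n = (Outcrop 2→Outcrop 3) × (Outcrop 2→Outcrop 4) = (13064, 18716, 105936).
So ∂z/∂x = −n_x/n_z = −0.12332 and ∂z/∂y = −n_y/n_z = −0.17667.
Unit vector along 340° is (sin 340°, cos 340°) = (-0.3420, 0.9397).
Slope in that direction = a·(-0.3420) + b·(0.9397) = −0.12384.
Apparent dip = arctan|0.12384| = 7.1° (true dip is 12.2°, so apparent ≤ true as expected).

7.1°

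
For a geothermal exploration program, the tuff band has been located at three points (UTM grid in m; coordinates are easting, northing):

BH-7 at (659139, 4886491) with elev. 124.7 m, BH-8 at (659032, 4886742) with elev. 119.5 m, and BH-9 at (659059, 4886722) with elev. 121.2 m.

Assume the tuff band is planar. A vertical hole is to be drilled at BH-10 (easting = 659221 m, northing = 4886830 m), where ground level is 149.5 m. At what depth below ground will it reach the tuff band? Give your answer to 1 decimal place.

16.1 m

Let the plane be z = a·easting + b·northing + c.
BH-8−BH-7: −107a + 251b = −5.2;  BH-9−BH-7: −80a + 231b = −3.5.
Solving gives a = 0.069592409, b = 0.008949752.
Then c = 124.7 − a·659139 − b·4886491 = −89479.25.
At (659221, 4886830): z_contact = 45876.78 + 43735.92 − 89479.25 = 133.44 m.
Depth below ground = 149.5 − 133.44 = 16.1 m.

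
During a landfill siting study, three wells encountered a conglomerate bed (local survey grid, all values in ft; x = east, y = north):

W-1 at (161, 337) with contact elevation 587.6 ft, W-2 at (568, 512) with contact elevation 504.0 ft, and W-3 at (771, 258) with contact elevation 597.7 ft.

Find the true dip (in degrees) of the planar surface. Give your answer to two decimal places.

Let the plane be z = a·x + b·y + c.
W-2−W-1: 407a + 175b = −83.6;  W-3−W-1: 610a − 79b = 10.1.
Solving gives a = −0.03482, b = −0.39673.
Gradient magnitude |∇z| = √(a² + b²) = √(0.00121 + 0.15739) = 0.39825.
True dip = arctan(0.39825) = 21.72°, dipping toward N (azimuth ≈ 005°).

21.72°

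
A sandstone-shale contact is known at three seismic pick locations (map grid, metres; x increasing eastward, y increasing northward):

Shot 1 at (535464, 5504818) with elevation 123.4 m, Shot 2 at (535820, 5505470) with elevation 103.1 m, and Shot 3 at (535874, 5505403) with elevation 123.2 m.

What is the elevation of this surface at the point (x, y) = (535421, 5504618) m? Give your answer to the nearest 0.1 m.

Two edge vectors: Shot 1→Shot 2 = (356, 652, -20.3), Shot 1→Shot 3 = (410, 585, -0.2).
Normal n = (Shot 1→Shot 2) × (Shot 1→Shot 3) = (11745.1, -8251.8, -59060).
So ∂z/∂x = −n_x/n_z = 0.198867254 and ∂z/∂y = −n_y/n_z = −0.139718930.
Intercept c from Shot 1: 123.4 − 106486.26 + 769127.28 = 662764.43.
At (535421, 5504618): z = 106477.7 − 769099.3 + 662764.43 = 142.8 m.

142.8 m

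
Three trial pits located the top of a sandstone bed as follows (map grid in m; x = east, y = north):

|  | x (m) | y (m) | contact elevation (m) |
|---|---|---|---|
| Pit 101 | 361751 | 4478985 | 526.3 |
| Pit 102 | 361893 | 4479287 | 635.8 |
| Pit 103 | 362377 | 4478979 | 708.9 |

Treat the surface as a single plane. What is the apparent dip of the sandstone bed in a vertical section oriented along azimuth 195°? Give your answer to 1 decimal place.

16.3°

Let the plane be z = a·x + b·y + c.
Pit 102−Pit 101: 142a + 302b = 109.5;  Pit 103−Pit 101: 626a − 6b = 182.6.
Solving gives a = 0.29384, b = 0.22442.
Unit vector along 195° is (sin 195°, cos 195°) = (-0.2588, -0.9659).
Slope in that direction = a·(-0.2588) + b·(-0.9659) = −0.29282.
Apparent dip = arctan|0.29282| = 16.3° (true dip is 20.3°, so apparent ≤ true as expected).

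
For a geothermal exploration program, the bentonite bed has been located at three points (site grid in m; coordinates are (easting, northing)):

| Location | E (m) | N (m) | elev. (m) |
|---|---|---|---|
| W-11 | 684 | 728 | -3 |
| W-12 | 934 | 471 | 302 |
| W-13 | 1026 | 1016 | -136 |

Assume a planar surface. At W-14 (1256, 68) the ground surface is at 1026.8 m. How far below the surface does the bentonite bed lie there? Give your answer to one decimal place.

Two edge vectors: W-11→W-12 = (250, -257, 305), W-11→W-13 = (342, 288, -133).
Normal n = (W-11→W-12) × (W-11→W-13) = (-53659, 137560, 159894).
So ∂z/∂E = −n_x/n_z = 0.335591 and ∂z/∂N = −n_y/n_z = −0.860320.
Intercept c from W-11: -3 − 229.54 + 626.31 = 393.77.
At (1256, 68): z_contact = 421.50 − 58.50 + 393.77 = 756.77 m.
Depth below ground = 1026.8 − 756.77 = 270.0 m.

270.0 m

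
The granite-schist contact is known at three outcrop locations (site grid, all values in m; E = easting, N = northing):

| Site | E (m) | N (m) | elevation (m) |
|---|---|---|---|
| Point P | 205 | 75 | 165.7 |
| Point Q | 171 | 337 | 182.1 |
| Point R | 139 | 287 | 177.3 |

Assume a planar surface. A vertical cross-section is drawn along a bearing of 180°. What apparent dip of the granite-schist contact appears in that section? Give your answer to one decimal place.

Two edge vectors: Point P→Point Q = (-34, 262, 16.4), Point P→Point R = (-66, 212, 11.6).
Normal n = (Point P→Point Q) × (Point P→Point R) = (-437.6, -688, 10084).
So ∂z/∂E = −n_x/n_z = 0.04340 and ∂z/∂N = −n_y/n_z = 0.06823.
Unit vector along 180° is (sin 180°, cos 180°) = (0.0000, -1.0000).
Slope in that direction = a·(0.0000) + b·(-1.0000) = −0.06823.
Apparent dip = arctan|0.06823| = 3.9° (true dip is 4.6°, so apparent ≤ true as expected).

3.9°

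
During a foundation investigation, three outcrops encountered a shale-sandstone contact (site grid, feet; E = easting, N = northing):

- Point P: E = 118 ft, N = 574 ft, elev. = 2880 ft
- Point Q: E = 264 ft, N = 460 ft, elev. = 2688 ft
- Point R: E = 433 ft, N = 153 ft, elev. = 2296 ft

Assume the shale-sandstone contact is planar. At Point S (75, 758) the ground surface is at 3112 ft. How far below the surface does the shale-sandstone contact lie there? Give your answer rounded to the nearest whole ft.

30 ft

Let the plane be z = a·E + b·N + c.
Point Q−Point P: 146a − 114b = −192;  Point R−Point P: 315a − 421b = −584.
Solving gives a = −0.55783, b = 0.96979.
Then c = 2880 − a·118 − b·574 = 2389.16.
At (75, 758): z_contact = −41.8 + 735.1 + 2389.16 = 3082.4 ft.
Depth below ground = 3112 − 3082.4 = 30 ft.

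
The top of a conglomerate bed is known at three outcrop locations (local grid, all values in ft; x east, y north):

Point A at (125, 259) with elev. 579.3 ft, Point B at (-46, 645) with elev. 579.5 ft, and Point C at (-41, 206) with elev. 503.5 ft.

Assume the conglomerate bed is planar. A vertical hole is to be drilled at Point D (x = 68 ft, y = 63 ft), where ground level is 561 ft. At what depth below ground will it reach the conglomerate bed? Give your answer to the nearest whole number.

39 ft

Two edge vectors: Point A→Point B = (-171, 386, 0.2), Point A→Point C = (-166, -53, -75.8).
Normal n = (Point A→Point B) × (Point A→Point C) = (-29248.2, -12995, 73139).
So ∂z/∂x = −n_x/n_z = 0.39990 and ∂z/∂y = −n_y/n_z = 0.17768.
Intercept c from Point A: 579.3 − 49.99 − 46.02 = 483.29.
At (68, 63): z_contact = 27.2 + 11.2 + 483.29 = 521.7 ft.
Depth below ground = 561 − 521.7 = 39 ft.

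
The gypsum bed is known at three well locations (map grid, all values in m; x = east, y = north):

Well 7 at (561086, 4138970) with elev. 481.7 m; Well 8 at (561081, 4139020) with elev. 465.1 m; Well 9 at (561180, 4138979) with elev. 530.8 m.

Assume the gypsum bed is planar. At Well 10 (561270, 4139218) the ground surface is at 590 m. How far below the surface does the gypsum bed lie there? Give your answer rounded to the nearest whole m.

Let the plane be z = a·x + b·y + c.
Well 8−Well 7: −5a + 50b = −16.6;  Well 9−Well 7: 94a + 9b = 49.1.
Solving gives a = 0.54887250, b = −0.27711275.
Then c = 481.7 − a·561086 − b·4138970 = 839478.39.
At (561270, 4139218): z_contact = 308065.7 − 1147030.1 + 839478.39 = 514.0 m.
Depth below ground = 590 − 514.0 = 76 m.

76 m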